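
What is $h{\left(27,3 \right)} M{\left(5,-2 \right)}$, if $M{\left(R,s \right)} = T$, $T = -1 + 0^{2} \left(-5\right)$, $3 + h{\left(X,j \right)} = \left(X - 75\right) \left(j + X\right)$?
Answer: $1443$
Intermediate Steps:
$h{\left(X,j \right)} = -3 + \left(-75 + X\right) \left(X + j\right)$ ($h{\left(X,j \right)} = -3 + \left(X - 75\right) \left(j + X\right) = -3 + \left(-75 + X\right) \left(X + j\right)$)
$T = -1$ ($T = -1 + 0 \left(-5\right) = -1 + 0 = -1$)
$M{\left(R,s \right)} = -1$
$h{\left(27,3 \right)} M{\left(5,-2 \right)} = \left(-3 + 27^{2} - 2025 - 225 + 27 \cdot 3\right) \left(-1\right) = \left(-3 + 729 - 2025 - 225 + 81\right) \left(-1\right) = \left(-1443\right) \left(-1\right) = 1443$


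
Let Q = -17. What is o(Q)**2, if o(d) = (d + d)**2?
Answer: 1336336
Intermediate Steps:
o(d) = 4*d**2 (o(d) = (2*d)**2 = 4*d**2)
o(Q)**2 = (4*(-17)**2)**2 = (4*289)**2 = 1156**2 = 1336336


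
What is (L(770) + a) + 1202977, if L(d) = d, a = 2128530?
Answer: 3332277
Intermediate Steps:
(L(770) + a) + 1202977 = (770 + 2128530) + 1202977 = 2129300 + 1202977 = 3332277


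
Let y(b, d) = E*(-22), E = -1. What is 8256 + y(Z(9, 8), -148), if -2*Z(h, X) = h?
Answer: 8278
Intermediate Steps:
Z(h, X) = -h/2
y(b, d) = 22 (y(b, d) = -1*(-22) = 22)
8256 + y(Z(9, 8), -148) = 8256 + 22 = 8278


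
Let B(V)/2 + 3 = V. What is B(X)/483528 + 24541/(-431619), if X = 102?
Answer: -1963466681/34783311972 ≈ -0.056449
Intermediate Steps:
B(V) = -6 + 2*V
B(X)/483528 + 24541/(-431619) = (-6 + 2*102)/483528 + 24541/(-431619) = (-6 + 204)*(1/483528) + 24541*(-1/431619) = 198*(1/483528) - 24541/431619 = 33/80588 - 24541/431619 = -1963466681/34783311972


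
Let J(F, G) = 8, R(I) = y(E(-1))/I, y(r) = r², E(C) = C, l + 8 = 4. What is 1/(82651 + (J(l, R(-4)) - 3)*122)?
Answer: 1/83261 ≈ 1.2010e-5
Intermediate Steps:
l = -4 (l = -8 + 4 = -4)
R(I) = 1/I (R(I) = (-1)²/I = 1/I)
1/(82651 + (J(l, R(-4)) - 3)*122) = 1/(82651 + (8 - 3)*122) = 1/(82651 + 5*122) = 1/(82651 + 610) = 1/83261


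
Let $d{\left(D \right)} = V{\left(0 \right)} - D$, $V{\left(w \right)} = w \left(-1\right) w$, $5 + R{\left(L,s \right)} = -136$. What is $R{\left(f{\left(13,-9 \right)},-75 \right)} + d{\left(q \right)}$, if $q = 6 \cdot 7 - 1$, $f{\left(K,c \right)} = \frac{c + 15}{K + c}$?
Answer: $-182$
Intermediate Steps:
$f{\left(K,c \right)} = \frac{15 + c}{K + c}$
$R{\left(L,s \right)} = -141$ ($R{\left(L,s \right)} = -5 - 136 = -141$)
$V{\left(w \right)} = - w^{2}$ ($V{\left(w \right)} = - w w = - w^{2}$)
$q = 41$ ($q = 42 - 1 = 41$)
$d{\left(D \right)} = - D$ ($d{\left(D \right)} = - 0^{2} - D = \left(-1\right) 0 - D = 0 - D = - D$)
$R{\left(f{\left(13,-9 \right)},-75 \right)} + d{\left(q \right)} = -141 - 41 = -182$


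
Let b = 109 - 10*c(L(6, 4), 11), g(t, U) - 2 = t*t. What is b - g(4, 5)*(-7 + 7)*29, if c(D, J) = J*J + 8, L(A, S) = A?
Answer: -1181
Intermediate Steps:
g(t, U) = 2 + t² (g(t, U) = 2 + t*t = 2 + t²)
c(D, J) = 8 + J² (c(D, J) = J² + 8 = 8 + J²)
b = -1181 (b = 109 - 10*(8 + 11²) = 109 - 10*(8 + 121) = 109 - 10*129 = 109 - 1290 = -1181)
b - g(4, 5)*(-7 + 7)*29 = -1181 - (2 + 4²)*(-7 + 7)*29 = -1181 - (2 + 16)*0*29 = -1181 - 18*0*29 = -1181 - 0*29 = -1181 - 1*0 = -1181 + 0 = -1181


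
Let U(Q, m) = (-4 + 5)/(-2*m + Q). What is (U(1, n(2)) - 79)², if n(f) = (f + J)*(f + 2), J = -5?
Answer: 3896676/625 ≈ 6234.7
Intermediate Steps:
n(f) = (-5 + f)*(2 + f) (n(f) = (f - 5)*(f + 2) = (-5 + f)*(2 + f))
U(Q, m) = 1/(Q - 2*m)
(U(1, n(2)) - 79)² = (1/(1 - 2*(-10 + 2² - 3*2)) - 79)² = (1/(1 - 2*(-10 + 4 - 6)) - 79)² = (1/(1 - 2*(-12)) - 79)² = (1/(1 + 24) - 79)² = (1/25 - 79)² = (-1974/25)² = 3896676/625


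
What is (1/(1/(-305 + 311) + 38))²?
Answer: 36/52441 ≈ 0.00068649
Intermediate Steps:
(1/(1/(-305 + 311) + 38))² = (1/(1/6 + 38))² = (1/(⅙ + 38))² = (1/(229/6))² = (6/229)² = 36/52441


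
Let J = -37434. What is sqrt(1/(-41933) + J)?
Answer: I*sqrt(65823065531159)/41933 ≈ 193.48*I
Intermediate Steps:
sqrt(1/(-41933) + J) = sqrt(1/(-41933) - 37434) = sqrt(-1/41933 - 37434) = sqrt(-1569719923/41933) = I*sqrt(65823065531159)/41933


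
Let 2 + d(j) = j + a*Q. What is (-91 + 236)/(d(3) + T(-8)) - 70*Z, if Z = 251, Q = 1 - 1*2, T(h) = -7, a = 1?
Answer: -123135/7 ≈ -17591.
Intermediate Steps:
Q = -1 (Q = 1 - 2 = -1)
d(j) = -3 + j (d(j) = -2 + (j + 1*(-1)) = -2 + (j - 1) = -2 + (-1 + j) = -3 + j)
(-91 + 236)/(d(3) + T(-8)) - 70*Z = (-91 + 236)/((-3 + 3) - 7) - 70*251 = 145/(0 - 7) - 17570 = 145/(-7) - 17570 = 145*(-⅐) - 17570 = -145/7 - 17570 = -123135/7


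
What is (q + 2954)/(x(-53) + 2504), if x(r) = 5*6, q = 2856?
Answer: 415/181 ≈ 2.2928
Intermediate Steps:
x(r) = 30
(q + 2954)/(x(-53) + 2504) = (2856 + 2954)/(30 + 2504) = 5810/2534 = 5810*(1/2534) = 415/181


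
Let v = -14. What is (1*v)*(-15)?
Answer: 210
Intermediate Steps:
(1*v)*(-15) = (1*(-14))*(-15) = -14*(-15) = 210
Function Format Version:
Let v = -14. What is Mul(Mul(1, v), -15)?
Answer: 210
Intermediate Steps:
Mul(Mul(1, v), -15) = Mul(Mul(1, -14), -15) = Mul(-14, -15) = 210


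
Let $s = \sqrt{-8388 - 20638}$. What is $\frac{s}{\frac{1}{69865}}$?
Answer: $69865 i \sqrt{29026} \approx 1.1903 \cdot 10^{7} i$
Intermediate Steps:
$s = i \sqrt{29026}$ ($s = \sqrt{-29026} = i \sqrt{29026} \approx 170.37 i$)
$\frac{s}{\frac{1}{69865}} = \frac{i \sqrt{29026}}{\frac{1}{69865}} = i \sqrt{29026} \frac{1}{\frac{1}{69865}} = i \sqrt{29026} \cdot 69865 = 69865 i \sqrt{29026}$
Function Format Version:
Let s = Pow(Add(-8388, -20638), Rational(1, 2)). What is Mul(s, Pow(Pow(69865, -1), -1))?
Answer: Mul(69865, I, Pow(29026, Rational(1, 2))) ≈ Mul(1.1903e+7, I)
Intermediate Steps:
s = Mul(I, Pow(29026, Rational(1, 2))) (s = Pow(-29026, Rational(1, 2)) = Mul(I, Pow(29026, Rational(1, 2))) ≈ Mul(170.37, I))
Mul(s, Pow(Pow(69865, -1), -1)) = Mul(Mul(I, Pow(29026, Rational(1, 2))), Pow(Pow(69865, -1), -1)) = Mul(Mul(I, Pow(29026, Rational(1, 2))), Pow(Rational(1, 69865), -1)) = Mul(Mul(I, Pow(29026, Rational(1, 2))), 69865) = Mul(69865, I, Pow(29026, Rational(1, 2)))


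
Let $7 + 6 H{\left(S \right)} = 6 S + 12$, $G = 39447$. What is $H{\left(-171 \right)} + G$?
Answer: $\frac{235661}{6} \approx 39277.0$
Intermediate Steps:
$H{\left(S \right)} = \frac{5}{6} + S$ ($H{\left(S \right)} = - \frac{7}{6} + \frac{6 S + 12}{6} = - \frac{7}{6} + \frac{12 + 6 S}{6} = - \frac{7}{6} + \left(2 + S\right) = \frac{5}{6} + S$)
$H{\left(-171 \right)} + G = \left(\frac{5}{6} - 171\right) + 39447 = - \frac{1021}{6} + 39447 = \frac{235661}{6}$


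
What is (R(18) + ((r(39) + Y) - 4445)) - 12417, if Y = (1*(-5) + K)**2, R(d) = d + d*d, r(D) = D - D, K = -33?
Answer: -15076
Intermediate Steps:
r(D) = 0
R(d) = d + d**2
Y = 1444 (Y = (1*(-5) - 33)**2 = (-5 - 33)**2 = (-38)**2 = 1444)
(R(18) + ((r(39) + Y) - 4445)) - 12417 = (18*(1 + 18) + ((0 + 1444) - 4445)) - 12417 = (18*19 + (1444 - 4445)) - 12417 = (342 - 3001) - 12417 = -2659 - 12417 = -15076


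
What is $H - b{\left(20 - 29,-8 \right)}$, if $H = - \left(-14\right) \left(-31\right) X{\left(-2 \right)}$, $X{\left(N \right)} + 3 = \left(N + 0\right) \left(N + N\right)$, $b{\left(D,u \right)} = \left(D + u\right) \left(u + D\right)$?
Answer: $-2459$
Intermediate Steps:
$b{\left(D,u \right)} = \left(D + u\right)^{2}$ ($b{\left(D,u \right)} = \left(D + u\right) \left(D + u\right) = \left(D + u\right)^{2}$)
$X{\left(N \right)} = -3 + 2 N^{2}$ ($X{\left(N \right)} = -3 + \left(N + 0\right) \left(N + N\right) = -3 + N 2 N = -3 + 2 N^{2}$)
$H = -2170$ ($H = - \left(-14\right) \left(-31\right) \left(-3 + 2 \left(-2\right)^{2}\right) = - 434 \left(-3 + 2 \cdot 4\right) = - 434 \left(-3 + 8\right) = - 434 \cdot 5 = \left(-1\right) 2170 = -2170$)
$H - b{\left(20 - 29,-8 \right)} = -2170 - \left(\left(20 - 29\right) - 8\right)^{2} = -2170 - \left(-9 - 8\right)^{2} = -2170 - \left(-17\right)^{2} = -2170 - 289 = -2459$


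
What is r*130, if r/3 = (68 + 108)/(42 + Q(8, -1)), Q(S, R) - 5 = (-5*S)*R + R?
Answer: 34320/43 ≈ 798.14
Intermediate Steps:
Q(S, R) = 5 + R - 5*R*S (Q(S, R) = 5 + ((-5*S)*R + R) = 5 + (-5*R*S + R) = 5 + (R - 5*R*S) = 5 + R - 5*R*S)
r = 264/43 (r = 3*((68 + 108)/(42 + (5 - 1 - 5*(-1)*8))) = 3*(176/(42 + (5 - 1 + 40))) = 3*(176/(42 + 44)) = 3*(176/86) = 3*(176*(1/86)) = 3*(88/43) = 264/43 ≈ 6.1395)
r*130 = (264/43)*130 = 34320/43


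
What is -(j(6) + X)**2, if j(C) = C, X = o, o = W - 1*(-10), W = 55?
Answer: -5041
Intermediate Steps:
o = 65 (o = 55 - 1*(-10) = 55 + 10 = 65)
X = 65
-(j(6) + X)**2 = -(6 + 65)**2 = -1*71**2 = -1*5041 = -5041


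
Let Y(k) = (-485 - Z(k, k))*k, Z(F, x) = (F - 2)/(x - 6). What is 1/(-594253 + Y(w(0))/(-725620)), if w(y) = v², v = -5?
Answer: -1378678/819283514439 ≈ -1.6828e-6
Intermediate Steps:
w(y) = 25 (w(y) = (-5)² = 25)
Z(F, x) = (-2 + F)/(-6 + x)
Y(k) = k*(-485 - (-2 + k)/(-6 + k)) (Y(k) = (-485 - (-2 + k)/(-6 + k))*k = k*(-485 - (-2 + k)/(-6 + k)))
1/(-594253 + Y(w(0))/(-725620)) = 1/(-594253 + (2*25*(1456 - 243*25)/(-6 + 25))/(-725620)) = 1/(-594253 + (2*25*(1456 - 6075)/19)*(-1/725620)) = 1/(-594253 + (2*25*(1/19)*(-4619))*(-1/725620)) = 1/(-594253 - 230950/19*(-1/725620)) = 1/(-594253 + 23095/1378678) = 1/(-819283514439/1378678) = -1378678/819283514439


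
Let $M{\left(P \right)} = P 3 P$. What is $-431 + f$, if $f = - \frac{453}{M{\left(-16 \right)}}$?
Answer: $- \frac{110487}{256} \approx -431.59$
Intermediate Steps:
$M{\left(P \right)} = 3 P^{2}$ ($M{\left(P \right)} = 3 P P = 3 P^{2}$)
$f = - \frac{151}{256}$ ($f = - \frac{453}{3 \left(-16\right)^{2}} = - \frac{453}{3 \cdot 256} = - \frac{453}{768} = \left(-453\right) \frac{1}{768} = - \frac{151}{256} \approx -0.58984$)
$-431 + f = -431 - \frac{151}{256} = - \frac{110487}{256}$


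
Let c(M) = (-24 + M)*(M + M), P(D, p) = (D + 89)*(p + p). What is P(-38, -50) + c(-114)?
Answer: 26364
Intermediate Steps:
P(D, p) = 2*p*(89 + D) (P(D, p) = (89 + D)*(2*p) = 2*p*(89 + D))
c(M) = 2*M*(-24 + M) (c(M) = (-24 + M)*(2*M) = 2*M*(-24 + M))
P(-38, -50) + c(-114) = 2*(-50)*(89 - 38) + 2*(-114)*(-24 - 114) = 2*(-50)*51 + 2*(-114)*(-138) = -5100 + 31464 = 26364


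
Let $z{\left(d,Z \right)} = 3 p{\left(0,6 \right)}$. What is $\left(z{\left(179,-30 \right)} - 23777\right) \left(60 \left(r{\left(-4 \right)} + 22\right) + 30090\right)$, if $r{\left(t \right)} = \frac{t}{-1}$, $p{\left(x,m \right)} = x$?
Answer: $-752542050$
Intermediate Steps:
$r{\left(t \right)} = - t$ ($r{\left(t \right)} = t \left(-1\right) = - t$)
$z{\left(d,Z \right)} = 0$ ($z{\left(d,Z \right)} = 3 \cdot 0 = 0$)
$\left(z{\left(179,-30 \right)} - 23777\right) \left(60 \left(r{\left(-4 \right)} + 22\right) + 30090\right) = \left(0 - 23777\right) \left(60 \left(\left(-1\right) \left(-4\right) + 22\right) + 30090\right) = - 23777 \left(60 \left(4 + 22\right) + 30090\right) = - 23777 \left(60 \cdot 26 + 30090\right) = - 23777 \left(1560 + 30090\right) = \left(-23777\right) 31650 = -752542050$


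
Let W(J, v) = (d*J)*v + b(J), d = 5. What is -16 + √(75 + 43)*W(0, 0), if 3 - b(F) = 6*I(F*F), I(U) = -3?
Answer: -16 + 21*√118 ≈ 212.12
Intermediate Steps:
b(F) = 21 (b(F) = 3 - 6*(-3) = 3 - 1*(-18) = 3 + 18 = 21)
W(J, v) = 21 + 5*J*v (W(J, v) = (5*J)*v + 21 = 5*J*v + 21 = 21 + 5*J*v)
-16 + √(75 + 43)*W(0, 0) = -16 + √(75 + 43)*(21 + 5*0*0) = -16 + √118*(21 + 0) = -16 + √118*21 = -16 + 21*√118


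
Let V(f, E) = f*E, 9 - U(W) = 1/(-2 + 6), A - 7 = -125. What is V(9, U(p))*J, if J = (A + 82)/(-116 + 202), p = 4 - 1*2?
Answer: -2835/86 ≈ -32.965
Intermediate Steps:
A = -118 (A = 7 - 125 = -118)
p = 2 (p = 4 - 2 = 2)
U(W) = 35/4 (U(W) = 9 - 1/(-2 + 6) = 9 - 1/4 = 9 - 1*¼ = 9 - ¼ = 35/4)
V(f, E) = E*f
J = -18/43 (J = (-118 + 82)/(-116 + 202) = -36/86 = -36*1/86 = -18/43 ≈ -0.41860)
V(9, U(p))*J = ((35/4)*9)*(-18/43) = (315/4)*(-18/43) = -2835/86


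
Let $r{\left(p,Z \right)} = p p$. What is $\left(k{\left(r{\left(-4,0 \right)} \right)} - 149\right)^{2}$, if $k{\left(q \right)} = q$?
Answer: $17689$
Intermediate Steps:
$r{\left(p,Z \right)} = p^{2}$
$\left(k{\left(r{\left(-4,0 \right)} \right)} - 149\right)^{2} = \left(\left(-4\right)^{2} - 149\right)^{2} = \left(16 - 149\right)^{2} = \left(-133\right)^{2} = 17689$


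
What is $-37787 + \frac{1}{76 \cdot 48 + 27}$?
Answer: $- \frac{138867224}{3675} \approx -37787.0$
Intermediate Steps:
$-37787 + \frac{1}{76 \cdot 48 + 27} = -37787 + \frac{1}{3648 + 27} = -37787 + \frac{1}{3675} = - \frac{138867224}{3675}$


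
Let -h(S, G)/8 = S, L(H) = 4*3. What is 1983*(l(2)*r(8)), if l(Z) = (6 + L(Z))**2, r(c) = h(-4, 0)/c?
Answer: 2569968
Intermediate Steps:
L(H) = 12
h(S, G) = -8*S
r(c) = 32/c (r(c) = (-8*(-4))/c = 32/c)
l(Z) = 324 (l(Z) = (6 + 12)**2 = 18**2 = 324)
1983*(l(2)*r(8)) = 1983*(324*(32/8)) = 1983*(324*(32*(1/8))) = 1983*(324*4) = 1983*1296 = 2569968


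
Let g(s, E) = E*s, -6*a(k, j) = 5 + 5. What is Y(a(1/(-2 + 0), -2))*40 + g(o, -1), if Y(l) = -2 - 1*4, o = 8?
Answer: -248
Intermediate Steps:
a(k, j) = -5/3 (a(k, j) = -(5 + 5)/6 = -⅙*10 = -5/3)
Y(l) = -6 (Y(l) = -2 - 4 = -6)
Y(a(1/(-2 + 0), -2))*40 + g(o, -1) = -6*40 - 1*8 = -240 - 8 = -248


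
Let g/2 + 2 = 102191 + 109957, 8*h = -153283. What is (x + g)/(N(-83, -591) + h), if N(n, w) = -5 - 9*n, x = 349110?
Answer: -6187216/147347 ≈ -41.991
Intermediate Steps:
h = -153283/8 (h = (⅛)*(-153283) = -153283/8 ≈ -19160.)
g = 424292 (g = -4 + 2*(102191 + 109957) = -4 + 2*212148 = -4 + 424296 = 424292)
(x + g)/(N(-83, -591) + h) = (349110 + 424292)/((-5 - 9*(-83)) - 153283/8) = 773402/((-5 + 747) - 153283/8) = 773402/(742 - 153283/8) = 773402/(-147347/8) = 773402*(-8/147347) = -6187216/147347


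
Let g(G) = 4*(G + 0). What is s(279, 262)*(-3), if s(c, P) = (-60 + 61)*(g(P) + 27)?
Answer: -3225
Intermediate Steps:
g(G) = 4*G
s(c, P) = 27 + 4*P (s(c, P) = (-60 + 61)*(4*P + 27) = 1*(27 + 4*P) = 27 + 4*P)
s(279, 262)*(-3) = (27 + 4*262)*(-3) = (27 + 1048)*(-3) = 1075*(-3) = -3225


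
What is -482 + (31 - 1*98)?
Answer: -549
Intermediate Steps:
-482 + (31 - 1*98) = -482 + (31 - 98) = -482 - 67 = -549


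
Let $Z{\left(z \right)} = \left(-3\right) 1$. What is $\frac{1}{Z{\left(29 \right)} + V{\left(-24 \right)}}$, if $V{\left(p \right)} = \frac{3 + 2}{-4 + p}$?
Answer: $- \frac{28}{89} \approx -0.31461$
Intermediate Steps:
$V{\left(p \right)} = \frac{5}{-4 + p}$
$Z{\left(z \right)} = -3$
$\frac{1}{Z{\left(29 \right)} + V{\left(-24 \right)}} = \frac{1}{-3 + \frac{5}{-4 - 24}} = \frac{1}{-3 + \frac{5}{-28}} = \frac{1}{-3 + 5 \left(- \frac{1}{28}\right)} = \frac{1}{-3 - \frac{5}{28}} = \frac{1}{- \frac{89}{28}} = - \frac{28}{89}$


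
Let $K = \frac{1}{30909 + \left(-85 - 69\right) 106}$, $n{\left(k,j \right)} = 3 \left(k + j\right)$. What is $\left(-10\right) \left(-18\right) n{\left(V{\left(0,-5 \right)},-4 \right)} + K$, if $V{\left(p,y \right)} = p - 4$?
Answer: $- \frac{63007199}{14585} \approx -4320.0$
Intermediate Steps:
$V{\left(p,y \right)} = -4 + p$ ($V{\left(p,y \right)} = p - 4 = -4 + p$)
$n{\left(k,j \right)} = 3 j + 3 k$ ($n{\left(k,j \right)} = 3 \left(j + k\right) = 3 j + 3 k$)
$K = \frac{1}{14585}$ ($K = \frac{1}{30909 - 16324} = \frac{1}{14585} \approx 6.8564 \cdot 10^{-5}$)
$\left(-10\right) \left(-18\right) n{\left(V{\left(0,-5 \right)},-4 \right)} + K = \left(-10\right) \left(-18\right) \left(3 \left(-4\right) + 3 \left(-4 + 0\right)\right) + \frac{1}{14585} = 180 \left(-12 + 3 \left(-4\right)\right) + \frac{1}{14585} = 180 \left(-12 - 12\right) + \frac{1}{14585} = 180 \left(-24\right) + \frac{1}{14585} = -4320 + \frac{1}{14585} = - \frac{63007199}{14585}$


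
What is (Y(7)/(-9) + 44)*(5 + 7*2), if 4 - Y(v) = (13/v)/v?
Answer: 121733/147 ≈ 828.12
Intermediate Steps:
Y(v) = 4 - 13/v² (Y(v) = 4 - 13/v/v = 4 - 13/v²)
(Y(7)/(-9) + 44)*(5 + 7*2) = ((4 - 13/7²)/(-9) + 44)*(5 + 7*2) = ((4 - 13*1/49)*(-⅑) + 44)*(5 + 14) = ((4 - 13/49)*(-⅑) + 44)*19 = ((183/49)*(-⅑) + 44)*19 = (-61/147 + 44)*19 = (6407/147)*19 = 121733/147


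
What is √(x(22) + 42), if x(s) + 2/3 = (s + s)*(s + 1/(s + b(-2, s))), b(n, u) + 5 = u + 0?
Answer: 4*√10673/13 ≈ 31.788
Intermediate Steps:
b(n, u) = -5 + u (b(n, u) = -5 + (u + 0) = -5 + u)
x(s) = -⅔ + 2*s*(s + 1/(-5 + 2*s)) (x(s) = -⅔ + (s + s)*(s + 1/(s + (-5 + s))) = -⅔ + (2*s)*(s + 1/(-5 + 2*s)) = -⅔ + 2*s*(s + 1/(-5 + 2*s)))
√(x(22) + 42) = √(2*(5 + 22 - 15*22² + 6*22³)/(3*(-5 + 2*22)) + 42) = √(2*(5 + 22 - 15*484 + 6*10648)/(3*(-5 + 44)) + 42) = √((⅔)*(5 + 22 - 7260 + 63888)/39 + 42) = √((⅔)*(1/39)*56655 + 42) = √(12590/13 + 42) = √(13136/13) = 4*√10673/13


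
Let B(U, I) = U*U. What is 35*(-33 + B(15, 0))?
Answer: 6720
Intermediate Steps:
B(U, I) = U²
35*(-33 + B(15, 0)) = 35*(-33 + 15²) = 35*(-33 + 225) = 35*192 = 6720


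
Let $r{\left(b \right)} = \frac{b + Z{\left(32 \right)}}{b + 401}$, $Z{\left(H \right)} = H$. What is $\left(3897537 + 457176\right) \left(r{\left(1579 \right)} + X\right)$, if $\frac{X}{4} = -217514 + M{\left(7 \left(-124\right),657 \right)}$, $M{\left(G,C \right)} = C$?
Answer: $- \frac{75547928900223}{20} \approx -3.7774 \cdot 10^{12}$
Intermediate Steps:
$r{\left(b \right)} = \frac{32 + b}{401 + b}$ ($r{\left(b \right)} = \frac{b + 32}{b + 401} = \frac{32 + b}{401 + b}$)
$X = -867428$ ($X = 4 \left(-217514 + 657\right) = 4 \left(-216857\right) = -867428$)
$\left(3897537 + 457176\right) \left(r{\left(1579 \right)} + X\right) = \left(3897537 + 457176\right) \left(\frac{32 + 1579}{401 + 1579} - 867428\right) = 4354713 \left(\frac{1}{1980} \cdot 1611 - 867428\right) = 4354713 \left(\frac{179}{220} - 867428\right) = 4354713 \left(- \frac{190833981}{220}\right) = - \frac{75547928900223}{20}$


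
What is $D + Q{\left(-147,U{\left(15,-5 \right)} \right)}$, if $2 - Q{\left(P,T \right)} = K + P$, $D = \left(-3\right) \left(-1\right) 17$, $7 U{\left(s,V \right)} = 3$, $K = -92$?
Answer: $292$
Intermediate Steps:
$U{\left(s,V \right)} = \frac{3}{7}$ ($U{\left(s,V \right)} = \frac{1}{7} \cdot 3 = \frac{3}{7}$)
$D = 51$ ($D = 3 \cdot 17 = 51$)
$Q{\left(P,T \right)} = 94 - P$ ($Q{\left(P,T \right)} = 2 - \left(-92 + P\right) = 94 - P$)
$D + Q{\left(-147,U{\left(15,-5 \right)} \right)} = 51 + \left(94 - -147\right) = 51 + \left(94 + 147\right) = 51 + 241 = 292$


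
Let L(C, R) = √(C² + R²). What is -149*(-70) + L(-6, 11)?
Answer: 10430 + √157 ≈ 10443.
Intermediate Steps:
-149*(-70) + L(-6, 11) = -149*(-70) + √((-6)² + 11²) = 10430 + √(36 + 121) = 10430 + √157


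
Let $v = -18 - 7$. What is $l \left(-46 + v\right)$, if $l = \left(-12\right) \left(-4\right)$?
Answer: $-3408$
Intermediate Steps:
$l = 48$
$v = -25$ ($v = -18 - 7 = -25$)
$l \left(-46 + v\right) = 48 \left(-46 - 25\right) = 48 \left(-71\right) = -3408$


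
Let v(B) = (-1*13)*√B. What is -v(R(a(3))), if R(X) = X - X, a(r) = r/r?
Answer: 0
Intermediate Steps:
a(r) = 1
R(X) = 0
v(B) = -13*√B
-v(R(a(3))) = -(-13)*√0 = -(-13)*0 = -1*0 = 0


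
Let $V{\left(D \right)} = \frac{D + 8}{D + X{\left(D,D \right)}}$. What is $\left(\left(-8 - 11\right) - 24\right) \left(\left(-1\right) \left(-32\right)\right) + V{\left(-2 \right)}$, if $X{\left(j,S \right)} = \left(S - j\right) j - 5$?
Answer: $- \frac{9638}{7} \approx -1376.9$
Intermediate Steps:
$X{\left(j,S \right)} = -5 + j \left(S - j\right)$ ($X{\left(j,S \right)} = j \left(S - j\right) - 5 = -5 + j \left(S - j\right)$)
$V{\left(D \right)} = \frac{8 + D}{-5 + D}$ ($V{\left(D \right)} = \frac{D + 8}{D - \left(5 + D^{2} - D D\right)} = \frac{8 + D}{D - 5} = \frac{8 + D}{-5 + D}$)
$\left(\left(-8 - 11\right) - 24\right) \left(\left(-1\right) \left(-32\right)\right) + V{\left(-2 \right)} = \left(\left(-8 - 11\right) - 24\right) \left(\left(-1\right) \left(-32\right)\right) + \frac{8 - 2}{-5 - 2} = \left(-19 - 24\right) 32 + \frac{1}{-7} \cdot 6 = \left(-43\right) 32 - \frac{6}{7} = -1376 - \frac{6}{7} = - \frac{9638}{7}$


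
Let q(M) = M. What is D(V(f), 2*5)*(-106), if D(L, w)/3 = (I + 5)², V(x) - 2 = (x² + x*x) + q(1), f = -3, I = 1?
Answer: -11448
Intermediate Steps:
V(x) = 3 + 2*x² (V(x) = 2 + ((x² + x*x) + 1) = 2 + ((x² + x²) + 1) = 2 + (2*x² + 1) = 2 + (1 + 2*x²) = 3 + 2*x²)
D(L, w) = 108 (D(L, w) = 3*(1 + 5)² = 3*6² = 3*36 = 108)
D(V(f), 2*5)*(-106) = 108*(-106) = -11448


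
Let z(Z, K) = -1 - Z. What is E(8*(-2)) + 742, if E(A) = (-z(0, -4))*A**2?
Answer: 998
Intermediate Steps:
E(A) = A**2 (E(A) = (-(-1 - 1*0))*A**2 = (-(-1 + 0))*A**2 = (-1*(-1))*A**2 = 1*A**2 = A**2)
E(8*(-2)) + 742 = (8*(-2))**2 + 742 = (-16)**2 + 742 = 256 + 742 = 998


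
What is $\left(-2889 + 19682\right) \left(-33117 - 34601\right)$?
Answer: $-1137188374$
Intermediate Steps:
$\left(-2889 + 19682\right) \left(-33117 - 34601\right) = 16793 \left(-67718\right) = -1137188374$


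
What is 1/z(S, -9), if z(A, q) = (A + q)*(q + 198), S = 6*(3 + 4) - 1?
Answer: 1/6048 ≈ 0.00016534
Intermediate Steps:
S = 41 (S = 6*7 - 1 = 42 - 1 = 41)
z(A, q) = (198 + q)*(A + q) (z(A, q) = (A + q)*(198 + q) = (198 + q)*(A + q))
1/z(S, -9) = 1/((-9)² + 198*41 + 198*(-9) + 41*(-9)) = 1/(81 + 8118 - 1782 - 369) = 1/6048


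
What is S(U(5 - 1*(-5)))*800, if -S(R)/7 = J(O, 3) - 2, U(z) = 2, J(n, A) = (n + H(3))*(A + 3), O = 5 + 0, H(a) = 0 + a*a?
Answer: -459200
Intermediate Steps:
H(a) = a² (H(a) = 0 + a² = a²)
O = 5
J(n, A) = (3 + A)*(9 + n) (J(n, A) = (n + 3²)*(A + 3) = (n + 9)*(3 + A) = (9 + n)*(3 + A) = (3 + A)*(9 + n))
S(R) = -574 (S(R) = -7*((27 + 3*5 + 9*3 + 3*5) - 2) = -7*((27 + 15 + 27 + 15) - 2) = -7*(84 - 2) = -7*82 = -574)
S(U(5 - 1*(-5)))*800 = -574*800 = -459200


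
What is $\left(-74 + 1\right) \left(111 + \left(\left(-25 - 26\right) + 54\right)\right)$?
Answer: $-8322$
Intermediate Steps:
$\left(-74 + 1\right) \left(111 + \left(\left(-25 - 26\right) + 54\right)\right) = - 73 \left(111 + \left(-51 + 54\right)\right) = - 73 \left(111 + 3\right) = \left(-73\right) 114 = -8322$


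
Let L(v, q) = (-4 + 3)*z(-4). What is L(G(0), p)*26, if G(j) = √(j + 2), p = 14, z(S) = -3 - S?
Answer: -26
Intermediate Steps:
G(j) = √(2 + j)
L(v, q) = -1 (L(v, q) = (-4 + 3)*(-3 - 1*(-4)) = -(-3 + 4) = -1*1 = -1)
L(G(0), p)*26 = -1*26 = -26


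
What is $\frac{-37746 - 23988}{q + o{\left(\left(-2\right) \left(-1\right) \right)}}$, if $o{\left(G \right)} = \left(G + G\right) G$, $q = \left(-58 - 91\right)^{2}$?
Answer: $- \frac{20578}{7403} \approx -2.7797$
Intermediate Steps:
$q = 22201$ ($q = \left(-149\right)^{2} = 22201$)
$o{\left(G \right)} = 2 G^{2}$ ($o{\left(G \right)} = 2 G G = 2 G^{2}$)
$\frac{-37746 - 23988}{q + o{\left(\left(-2\right) \left(-1\right) \right)}} = \frac{-37746 - 23988}{22201 + 2 \left(\left(-2\right) \left(-1\right)\right)^{2}} = - \frac{61734}{22201 + 2 \cdot 2^{2}} = - \frac{61734}{22201 + 2 \cdot 4} = - \frac{61734}{22201 + 8} = - \frac{61734}{22209} = \left(-61734\right) \frac{1}{22209} = - \frac{20578}{7403}$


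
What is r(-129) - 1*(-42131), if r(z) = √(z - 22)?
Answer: 42131 + I*√151 ≈ 42131.0 + 12.288*I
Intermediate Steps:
r(z) = √(-22 + z)
r(-129) - 1*(-42131) = √(-22 - 129) - 1*(-42131) = √(-151) + 42131 = I*√151 + 42131 = 42131 + I*√151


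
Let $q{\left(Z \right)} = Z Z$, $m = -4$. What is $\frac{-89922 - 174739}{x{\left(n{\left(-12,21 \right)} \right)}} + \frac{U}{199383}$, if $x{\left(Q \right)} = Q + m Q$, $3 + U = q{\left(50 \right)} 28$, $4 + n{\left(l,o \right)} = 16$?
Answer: $\frac{17590474685}{2392596} \approx 7352.0$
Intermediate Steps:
$q{\left(Z \right)} = Z^{2}$
$n{\left(l,o \right)} = 12$ ($n{\left(l,o \right)} = -4 + 16 = 12$)
$U = 69997$ ($U = -3 + 50^{2} \cdot 28 = -3 + 2500 \cdot 28 = -3 + 70000 = 69997$)
$x{\left(Q \right)} = - 3 Q$ ($x{\left(Q \right)} = Q - 4 Q = - 3 Q$)
$\frac{-89922 - 174739}{x{\left(n{\left(-12,21 \right)} \right)}} + \frac{U}{199383} = \frac{-89922 - 174739}{\left(-3\right) 12} + \frac{69997}{199383} = - \frac{264661}{-36} + 69997 \cdot \frac{1}{199383} = \left(-264661\right) \left(- \frac{1}{36}\right) + \frac{69997}{199383} = \frac{264661}{36} + \frac{69997}{199383} = \frac{17590474685}{2392596}$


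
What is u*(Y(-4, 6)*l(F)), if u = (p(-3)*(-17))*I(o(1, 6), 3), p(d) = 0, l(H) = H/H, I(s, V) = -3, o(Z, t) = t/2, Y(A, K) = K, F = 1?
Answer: 0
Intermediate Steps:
o(Z, t) = t/2 (o(Z, t) = t*(1/2) = t/2)
l(H) = 1
u = 0 (u = (0*(-17))*(-3) = 0*(-3) = 0)
u*(Y(-4, 6)*l(F)) = 0*(6*1) = 0*6 = 0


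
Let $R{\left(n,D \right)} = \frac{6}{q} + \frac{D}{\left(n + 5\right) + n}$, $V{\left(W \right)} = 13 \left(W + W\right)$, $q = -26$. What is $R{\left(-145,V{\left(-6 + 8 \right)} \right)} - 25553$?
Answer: $- \frac{94675396}{3705} \approx -25553.0$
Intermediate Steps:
$V{\left(W \right)} = 26 W$ ($V{\left(W \right)} = 13 \cdot 2 W = 26 W$)
$R{\left(n,D \right)} = - \frac{3}{13} + \frac{D}{5 + 2 n}$ ($R{\left(n,D \right)} = \frac{6}{-26} + \frac{D}{\left(n + 5\right) + n} = 6 \left(- \frac{1}{26}\right) + \frac{D}{\left(5 + n\right) + n} = - \frac{3}{13} + \frac{D}{5 + 2 n}$)
$R{\left(-145,V{\left(-6 + 8 \right)} \right)} - 25553 = \frac{-15 - -870 + 13 \cdot 26 \left(-6 + 8\right)}{13 \left(5 + 2 \left(-145\right)\right)} - 25553 = \frac{-15 + 870 + 13 \cdot 26 \cdot 2}{13 \left(5 - 290\right)} - 25553 = \frac{-15 + 870 + 13 \cdot 52}{13 \left(-285\right)} - 25553 = \frac{1}{13} \left(- \frac{1}{285}\right) \left(-15 + 870 + 676\right) - 25553 = \frac{1}{13} \left(- \frac{1}{285}\right) 1531 - 25553 = - \frac{1531}{3705} - 25553 = - \frac{94675396}{3705}$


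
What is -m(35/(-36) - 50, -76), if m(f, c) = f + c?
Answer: 4571/36 ≈ 126.97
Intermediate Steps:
m(f, c) = c + f
-m(35/(-36) - 50, -76) = -(-76 + (35/(-36) - 50)) = -(-76 + (35*(-1/36) - 50)) = -(-76 + (-35/36 - 50)) = -(-76 - 1835/36) = -1*(-4571/36) = 4571/36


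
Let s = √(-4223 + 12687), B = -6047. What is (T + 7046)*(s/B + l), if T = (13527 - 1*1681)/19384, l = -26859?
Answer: -11092355101606075/58607524 ≈ -1.8926e+8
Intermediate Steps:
s = 92 (s = √8464 = 92)
T = 5923/9692 (T = (13527 - 1681)*(1/19384) = 11846*(1/19384) = 5923/9692 ≈ 0.61112)
(T + 7046)*(s/B + l) = (5923/9692 + 7046)*(92/(-6047) - 26859) = 68295755*(92*(-1/6047) - 26859)/9692 = 68295755*(-92/6047 - 26859)/9692 = (68295755/9692)*(-162416465/6047) = -11092355101606075/58607524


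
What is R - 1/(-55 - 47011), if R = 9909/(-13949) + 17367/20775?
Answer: 571051230601/4546426165450 ≈ 0.12560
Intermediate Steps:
R = 12130936/96596825 (R = 9909*(-1/13949) + 17367*(1/20775) = -9909/13949 + 5789/6925 = 12130936/96596825 ≈ 0.12558)
R - 1/(-55 - 47011) = 12130936/96596825 - 1/(-55 - 47011) = 12130936/96596825 - 1/(-47066) = 12130936/96596825 - 1*(-1/47066) = 12130936/96596825 + 1/47066 = 571051230601/4546426165450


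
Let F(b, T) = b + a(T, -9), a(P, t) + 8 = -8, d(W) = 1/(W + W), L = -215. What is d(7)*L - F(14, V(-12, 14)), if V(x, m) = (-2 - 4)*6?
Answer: -187/14 ≈ -13.357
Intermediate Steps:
d(W) = 1/(2*W)
a(P, t) = -16 (a(P, t) = -8 - 8 = -16)
V(x, m) = -36 (V(x, m) = -6*6 = -36)
F(b, T) = -16 + b (F(b, T) = b - 16 = -16 + b)
d(7)*L - F(14, V(-12, 14)) = ((½)/7)*(-215) - (-16 + 14) = ((½)*(⅐))*(-215) - 1*(-2) = (1/14)*(-215) + 2 = -215/14 + 2 = -187/14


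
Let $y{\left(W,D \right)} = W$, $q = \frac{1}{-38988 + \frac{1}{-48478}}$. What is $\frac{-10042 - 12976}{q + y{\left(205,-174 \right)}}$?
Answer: $- \frac{43505407179770}{387462305847} \approx -112.28$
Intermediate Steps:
$q = - \frac{48478}{1890060265}$ ($q = \frac{1}{-38988 - \frac{1}{48478}} = \frac{1}{- \frac{1890060265}{48478}} = - \frac{48478}{1890060265} \approx -2.5649 \cdot 10^{-5}$)
$\frac{-10042 - 12976}{q + y{\left(205,-174 \right)}} = \frac{-10042 - 12976}{- \frac{48478}{1890060265} + 205} = - \frac{23018}{\frac{387462305847}{1890060265}} = \left(-23018\right) \frac{1890060265}{387462305847} = - \frac{43505407179770}{387462305847}$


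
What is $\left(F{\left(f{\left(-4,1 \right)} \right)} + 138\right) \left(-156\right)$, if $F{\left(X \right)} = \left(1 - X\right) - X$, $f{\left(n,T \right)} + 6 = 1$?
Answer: $-23244$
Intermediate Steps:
$f{\left(n,T \right)} = -5$ ($f{\left(n,T \right)} = -6 + 1 = -5$)
$F{\left(X \right)} = 1 - 2 X$
$\left(F{\left(f{\left(-4,1 \right)} \right)} + 138\right) \left(-156\right) = \left(\left(1 - -10\right) + 138\right) \left(-156\right) = \left(\left(1 + 10\right) + 138\right) \left(-156\right) = \left(11 + 138\right) \left(-156\right) = 149 \left(-156\right) = -23244$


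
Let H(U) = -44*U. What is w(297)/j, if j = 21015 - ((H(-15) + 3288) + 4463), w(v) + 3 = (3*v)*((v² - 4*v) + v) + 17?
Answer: 845656/137 ≈ 6172.7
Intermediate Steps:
w(v) = 14 + 3*v*(v² - 3*v) (w(v) = -3 + ((3*v)*((v² - 4*v) + v) + 17) = -3 + ((3*v)*(v² - 3*v) + 17) = -3 + (3*v*(v² - 3*v) + 17) = -3 + (17 + 3*v*(v² - 3*v)) = 14 + 3*v*(v² - 3*v))
j = 12604 (j = 21015 - ((-44*(-15) + 3288) + 4463) = 21015 - ((660 + 3288) + 4463) = 21015 - (3948 + 4463) = 21015 - 1*8411 = 21015 - 8411 = 12604)
w(297)/j = (14 - 9*297² + 3*297³)/12604 = (14 - 9*88209 + 3*26198073)*(1/12604) = (14 - 793881 + 78594219)*(1/12604) = 77800352*(1/12604) = 845656/137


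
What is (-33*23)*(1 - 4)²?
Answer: -6831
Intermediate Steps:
(-33*23)*(1 - 4)² = -759*(-3)² = -759*9 = -6831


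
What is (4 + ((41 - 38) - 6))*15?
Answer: 15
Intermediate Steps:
(4 + ((41 - 38) - 6))*15 = (4 + (3 - 6))*15 = (4 - 3)*15 = 1*15 = 15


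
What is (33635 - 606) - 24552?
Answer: 8477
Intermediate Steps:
(33635 - 606) - 24552 = 33029 - 24552 = 8477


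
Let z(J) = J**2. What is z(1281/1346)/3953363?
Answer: 1640961/7162371000908 ≈ 2.2911e-7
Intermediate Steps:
z(1281/1346)/3953363 = (1281/1346)**2/3953363 = (1281*(1/1346))**2*(1/3953363) = (1281/1346)**2*(1/3953363) = (1640961/1811716)*(1/3953363) = 1640961/7162371000908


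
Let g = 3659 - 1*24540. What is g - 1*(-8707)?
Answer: -12174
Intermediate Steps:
g = -20881 (g = 3659 - 24540 = -20881)
g - 1*(-8707) = -20881 - 1*(-8707) = -20881 + 8707 = -12174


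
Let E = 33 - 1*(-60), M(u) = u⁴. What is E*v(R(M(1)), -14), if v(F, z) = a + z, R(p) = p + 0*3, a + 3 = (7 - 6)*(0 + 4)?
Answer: -1209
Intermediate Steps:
a = 1 (a = -3 + (7 - 6)*(0 + 4) = -3 + 1*4 = -3 + 4 = 1)
R(p) = p (R(p) = p + 0 = p)
v(F, z) = 1 + z
E = 93 (E = 33 + 60 = 93)
E*v(R(M(1)), -14) = 93*(1 - 14) = 93*(-13) = -1209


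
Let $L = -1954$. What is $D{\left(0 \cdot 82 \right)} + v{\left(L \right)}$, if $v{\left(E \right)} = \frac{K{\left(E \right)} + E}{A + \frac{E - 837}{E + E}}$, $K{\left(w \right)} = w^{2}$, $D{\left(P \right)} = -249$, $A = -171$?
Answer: $- \frac{486427899}{21467} \approx -22659.0$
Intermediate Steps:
$v{\left(E \right)} = \frac{E + E^{2}}{-171 + \frac{-837 + E}{2 E}}$ ($v{\left(E \right)} = \frac{E^{2} + E}{-171 + \frac{E - 837}{E + E}} = \frac{E + E^{2}}{-171 + \frac{-837 + E}{2 E}}$)
$D{\left(0 \cdot 82 \right)} + v{\left(L \right)} = -249 - \frac{2 \left(-1954\right)^{2} \left(1 - 1954\right)}{837 + 341 \left(-1954\right)} = -249 - 7636232 \frac{1}{837 - 666314} \left(-1953\right) = -249 - 7636232 \frac{1}{-665477} \left(-1953\right) = -249 - 7636232 \left(- \frac{1}{665477}\right) \left(-1953\right) = -249 - \frac{481082616}{21467} = - \frac{486427899}{21467}$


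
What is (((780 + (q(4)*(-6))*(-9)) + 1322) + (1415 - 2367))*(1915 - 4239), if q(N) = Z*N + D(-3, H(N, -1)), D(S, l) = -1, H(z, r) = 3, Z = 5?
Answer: -5057024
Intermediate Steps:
q(N) = -1 + 5*N (q(N) = 5*N - 1 = -1 + 5*N)
(((780 + (q(4)*(-6))*(-9)) + 1322) + (1415 - 2367))*(1915 - 4239) = (((780 + ((-1 + 5*4)*(-6))*(-9)) + 1322) + (1415 - 2367))*(1915 - 4239) = (((780 + ((-1 + 20)*(-6))*(-9)) + 1322) - 952)*(-2324) = (((780 + (19*(-6))*(-9)) + 1322) - 952)*(-2324) = (((780 - 114*(-9)) + 1322) - 952)*(-2324) = (((780 + 1026) + 1322) - 952)*(-2324) = ((1806 + 1322) - 952)*(-2324) = (3128 - 952)*(-2324) = 2176*(-2324) = -5057024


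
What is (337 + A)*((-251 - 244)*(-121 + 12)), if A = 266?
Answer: 32534865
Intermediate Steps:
(337 + A)*((-251 - 244)*(-121 + 12)) = (337 + 266)*((-251 - 244)*(-121 + 12)) = 603*(-495*(-109)) = 603*53955 = 32534865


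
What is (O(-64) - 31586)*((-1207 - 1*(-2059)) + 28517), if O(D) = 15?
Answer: -927208699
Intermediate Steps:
(O(-64) - 31586)*((-1207 - 1*(-2059)) + 28517) = (15 - 31586)*((-1207 - 1*(-2059)) + 28517) = -31571*((-1207 + 2059) + 28517) = -31571*(852 + 28517) = -31571*29369 = -927208699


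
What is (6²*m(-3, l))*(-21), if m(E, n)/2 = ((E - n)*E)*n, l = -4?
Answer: -18144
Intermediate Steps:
m(E, n) = 2*E*n*(E - n) (m(E, n) = 2*(((E - n)*E)*n) = 2*((E*(E - n))*n) = 2*(E*n*(E - n)) = 2*E*n*(E - n))
(6²*m(-3, l))*(-21) = (6²*(2*(-3)*(-4)*(-3 - 1*(-4))))*(-21) = (36*(2*(-3)*(-4)*(-3 + 4)))*(-21) = (36*(2*(-3)*(-4)*1))*(-21) = (36*24)*(-21) = 864*(-21) = -18144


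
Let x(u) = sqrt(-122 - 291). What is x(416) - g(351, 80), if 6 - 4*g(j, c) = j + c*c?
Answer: 6745/4 + I*sqrt(413) ≈ 1686.3 + 20.322*I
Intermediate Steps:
x(u) = I*sqrt(413) (x(u) = sqrt(-413) = I*sqrt(413))
g(j, c) = 3/2 - j/4 - c**2/4 (g(j, c) = 3/2 - (j + c*c)/4 = 3/2 - (j + c**2)/4 = 3/2 + (-j/4 - c**2/4) = 3/2 - j/4 - c**2/4)
x(416) - g(351, 80) = I*sqrt(413) - (3/2 - 1/4*351 - 1/4*80**2) = I*sqrt(413) - (3/2 - 351/4 - 1/4*6400) = I*sqrt(413) - (3/2 - 351/4 - 1600) = I*sqrt(413) - 1*(-6745/4) = I*sqrt(413) + 6745/4 = 6745/4 + I*sqrt(413)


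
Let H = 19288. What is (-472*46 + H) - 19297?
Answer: -21721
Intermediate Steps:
(-472*46 + H) - 19297 = (-472*46 + 19288) - 19297 = (-21712 + 19288) - 19297 = -2424 - 19297 = -21721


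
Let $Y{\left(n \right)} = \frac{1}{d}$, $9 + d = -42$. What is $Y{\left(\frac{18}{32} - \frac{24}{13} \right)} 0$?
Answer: $0$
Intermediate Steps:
$d = -51$ ($d = -9 - 42 = -51$)
$Y{\left(n \right)} = - \frac{1}{51}$ ($Y{\left(n \right)} = \frac{1}{-51} = - \frac{1}{51}$)
$Y{\left(\frac{18}{32} - \frac{24}{13} \right)} 0 = \left(- \frac{1}{51}\right) 0 = 0$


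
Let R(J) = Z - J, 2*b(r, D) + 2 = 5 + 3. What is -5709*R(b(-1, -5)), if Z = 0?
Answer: 17127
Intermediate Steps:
b(r, D) = 3 (b(r, D) = -1 + (5 + 3)/2 = -1 + (½)*8 = -1 + 4 = 3)
R(J) = -J (R(J) = 0 - J = -J)
-5709*R(b(-1, -5)) = -(-5709)*3 = -5709*(-3) = 17127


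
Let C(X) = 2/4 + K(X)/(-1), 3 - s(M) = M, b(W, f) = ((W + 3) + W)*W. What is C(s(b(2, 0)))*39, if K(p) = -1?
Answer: 117/2 ≈ 58.500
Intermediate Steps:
b(W, f) = W*(3 + 2*W) (b(W, f) = ((3 + W) + W)*W = (3 + 2*W)*W = W*(3 + 2*W))
s(M) = 3 - M
C(X) = 3/2 (C(X) = 2/4 - 1/(-1) = 2*(1/4) - 1*(-1) = 1/2 + 1 = 3/2)
C(s(b(2, 0)))*39 = (3/2)*39 = 117/2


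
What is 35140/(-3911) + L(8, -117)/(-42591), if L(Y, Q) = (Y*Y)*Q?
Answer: -489120724/55524467 ≈ -8.8091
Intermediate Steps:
L(Y, Q) = Q*Y² (L(Y, Q) = Y²*Q = Q*Y²)
35140/(-3911) + L(8, -117)/(-42591) = 35140/(-3911) - 117*8²/(-42591) = 35140*(-1/3911) - 117*64*(-1/42591) = -35140/3911 - 7488*(-1/42591) = -35140/3911 + 2496/14197 = -489120724/55524467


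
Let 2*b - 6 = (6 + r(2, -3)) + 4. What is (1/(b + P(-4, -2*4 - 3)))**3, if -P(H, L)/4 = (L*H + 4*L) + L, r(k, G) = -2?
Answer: 1/132651 ≈ 7.5386e-6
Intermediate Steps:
P(H, L) = -20*L - 4*H*L (P(H, L) = -4*((L*H + 4*L) + L) = -4*((H*L + 4*L) + L) = -4*((4*L + H*L) + L) = -4*(5*L + H*L) = -20*L - 4*H*L)
b = 7 (b = 3 + ((6 - 2) + 4)/2 = 3 + (4 + 4)/2 = 3 + (1/2)*8 = 3 + 4 = 7)
(1/(b + P(-4, -2*4 - 3)))**3 = (1/(7 - 4*(-2*4 - 3)*(5 - 4)))**3 = (1/(7 - 4*(-8 - 3)*1))**3 = (1/(7 - 4*(-11)*1))**3 = (1/(7 + 44))**3 = (1/51)**3 = 1/132651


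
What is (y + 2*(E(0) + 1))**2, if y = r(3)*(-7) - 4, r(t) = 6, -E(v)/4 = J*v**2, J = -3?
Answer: 1936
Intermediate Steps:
E(v) = 12*v**2 (E(v) = -(-12)*v**2 = 12*v**2)
y = -46 (y = 6*(-7) - 4 = -42 - 4 = -46)
(y + 2*(E(0) + 1))**2 = (-46 + 2*(12*0**2 + 1))**2 = (-46 + 2*(12*0 + 1))**2 = (-46 + 2*(0 + 1))**2 = (-46 + 2*1)**2 = (-46 + 2)**2 = (-44)**2 = 1936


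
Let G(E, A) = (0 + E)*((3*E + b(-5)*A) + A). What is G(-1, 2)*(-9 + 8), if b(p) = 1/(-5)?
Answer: -7/5 ≈ -1.4000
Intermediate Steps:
b(p) = -1/5 (b(p) = 1*(-1/5) = -1/5)
G(E, A) = E*(3*E + 4*A/5) (G(E, A) = (0 + E)*((3*E - A/5) + A) = E*(3*E + 4*A/5))
G(-1, 2)*(-9 + 8) = ((1/5)*(-1)*(4*2 + 15*(-1)))*(-9 + 8) = ((1/5)*(-1)*(8 - 15))*(-1) = ((1/5)*(-1)*(-7))*(-1) = (7/5)*(-1) = -7/5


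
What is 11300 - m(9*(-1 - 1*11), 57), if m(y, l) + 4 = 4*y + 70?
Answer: 11666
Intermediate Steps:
m(y, l) = 66 + 4*y (m(y, l) = -4 + (4*y + 70) = -4 + (70 + 4*y) = 66 + 4*y)
11300 - m(9*(-1 - 1*11), 57) = 11300 - (66 + 4*(9*(-1 - 1*11))) = 11300 - (66 + 4*(9*(-1 - 11))) = 11300 - (66 + 4*(9*(-12))) = 11300 - (66 + 4*(-108)) = 11300 - (66 - 432) = 11300 - 1*(-366) = 11300 + 366 = 11666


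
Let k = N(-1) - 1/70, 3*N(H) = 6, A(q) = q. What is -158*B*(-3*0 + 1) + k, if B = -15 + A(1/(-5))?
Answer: 168251/70 ≈ 2403.6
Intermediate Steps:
N(H) = 2 (N(H) = (⅓)*6 = 2)
B = -76/5 (B = -15 + 1/(-5) = -15 - ⅕ = -76/5 ≈ -15.200)
k = 139/70 (k = 2 - 1/70 = 139/70 ≈ 1.9857)
-158*B*(-3*0 + 1) + k = -(-12008)*(-3*0 + 1)/5 + 139/70 = -(-12008)*(0 + 1)/5 + 139/70 = -(-12008)/5 + 139/70 = -158*(-76/5) + 139/70 = 12008/5 + 139/70 = 168251/70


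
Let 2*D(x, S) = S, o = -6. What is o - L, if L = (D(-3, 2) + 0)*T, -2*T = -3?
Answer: -15/2 ≈ -7.5000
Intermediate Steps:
T = 3/2 (T = -1/2*(-3) = 3/2 ≈ 1.5000)
D(x, S) = S/2
L = 3/2 (L = ((1/2)*2 + 0)*(3/2) = (1 + 0)*(3/2) = 1*(3/2) = 3/2 ≈ 1.5000)
o - L = -6 - 1*3/2 = -6 - 3/2 = -15/2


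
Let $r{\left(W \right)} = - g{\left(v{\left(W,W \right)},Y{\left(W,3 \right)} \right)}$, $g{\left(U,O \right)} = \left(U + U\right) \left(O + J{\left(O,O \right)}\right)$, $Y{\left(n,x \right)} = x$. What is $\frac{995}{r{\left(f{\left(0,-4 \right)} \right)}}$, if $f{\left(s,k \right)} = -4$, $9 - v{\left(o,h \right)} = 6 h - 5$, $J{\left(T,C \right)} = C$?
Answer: $- \frac{995}{456} \approx -2.182$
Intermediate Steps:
$v{\left(o,h \right)} = 14 - 6 h$ ($v{\left(o,h \right)} = 9 - \left(6 h - 5\right) = 9 - \left(-5 + 6 h\right) = 14 - 6 h$)
$g{\left(U,O \right)} = 4 O U$ ($g{\left(U,O \right)} = \left(U + U\right) \left(O + O\right) = 2 U 2 O = 4 O U$)
$r{\left(W \right)} = -168 + 72 W$ ($r{\left(W \right)} = - 4 \cdot 3 \left(14 - 6 W\right) = - (168 - 72 W) = -168 + 72 W$)
$\frac{995}{r{\left(f{\left(0,-4 \right)} \right)}} = \frac{995}{-168 + 72 \left(-4\right)} = \frac{995}{-168 - 288} = \frac{995}{-456} = 995 \left(- \frac{1}{456}\right) = - \frac{995}{456}$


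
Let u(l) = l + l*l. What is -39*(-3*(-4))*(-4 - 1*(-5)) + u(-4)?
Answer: -456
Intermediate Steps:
u(l) = l + l**2
-39*(-3*(-4))*(-4 - 1*(-5)) + u(-4) = -39*(-3*(-4))*(-4 - 1*(-5)) - 4*(1 - 4) = -468*(-4 + 5) - 4*(-3) = -468 + 12 = -456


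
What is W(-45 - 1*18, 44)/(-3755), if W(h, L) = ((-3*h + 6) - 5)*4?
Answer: -152/751 ≈ -0.20240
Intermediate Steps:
W(h, L) = 4 - 12*h (W(h, L) = ((6 - 3*h) - 5)*4 = (1 - 3*h)*4 = 4 - 12*h)
W(-45 - 1*18, 44)/(-3755) = (4 - 12*(-45 - 1*18))/(-3755) = (4 - 12*(-45 - 18))*(-1/3755) = (4 - 12*(-63))*(-1/3755) = (4 + 756)*(-1/3755) = 760*(-1/3755) = -152/751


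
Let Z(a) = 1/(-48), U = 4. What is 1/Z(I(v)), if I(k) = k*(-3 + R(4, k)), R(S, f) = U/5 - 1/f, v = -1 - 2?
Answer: -48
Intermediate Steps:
v = -3
R(S, f) = 4/5 - 1/f
I(k) = k*(-11/5 - 1/k) (I(k) = k*(-3 + (4/5 - 1/k)) = k*(-11/5 - 1/k))
Z(a) = -1/48
1/Z(I(v)) = 1/(-1/48) = -48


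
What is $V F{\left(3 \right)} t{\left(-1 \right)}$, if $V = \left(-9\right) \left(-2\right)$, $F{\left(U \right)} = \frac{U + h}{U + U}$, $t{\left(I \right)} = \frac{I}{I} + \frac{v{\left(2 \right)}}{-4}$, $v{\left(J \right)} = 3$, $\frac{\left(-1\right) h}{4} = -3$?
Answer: $\frac{45}{4} \approx 11.25$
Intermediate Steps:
$h = 12$ ($h = \left(-4\right) \left(-3\right) = 12$)
$t{\left(I \right)} = \frac{1}{4}$ ($t{\left(I \right)} = \frac{I}{I} + \frac{3}{-4} = 1 + 3 \left(- \frac{1}{4}\right) = 1 - \frac{3}{4} = \frac{1}{4}$)
$F{\left(U \right)} = \frac{12 + U}{2 U}$ ($F{\left(U \right)} = \frac{U + 12}{U + U} = \frac{12 + U}{2 U}$)
$V = 18$
$V F{\left(3 \right)} t{\left(-1 \right)} = 18 \frac{12 + 3}{2 \cdot 3} \cdot \frac{1}{4} = 18 \cdot \frac{1}{2} \cdot \frac{1}{3} \cdot 15 \cdot \frac{1}{4} = 18 \cdot \frac{5}{2} \cdot \frac{1}{4} = 45 \cdot \frac{1}{4} = \frac{45}{4}$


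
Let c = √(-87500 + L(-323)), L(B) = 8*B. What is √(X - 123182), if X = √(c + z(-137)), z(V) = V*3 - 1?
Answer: √(-123182 + √2*√(-206 + I*√22521)) ≈ 0.031 + 350.96*I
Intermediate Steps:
z(V) = -1 + 3*V (z(V) = 3*V - 1 = -1 + 3*V)
c = 2*I*√22521 (c = √(-87500 + 8*(-323)) = √(-87500 - 2584) = √(-90084) = 2*I*√22521 ≈ 300.14*I)
X = √(-412 + 2*I*√22521) (X = √(2*I*√22521 + (-1 + 3*(-137))) = √(2*I*√22521 + (-1 - 411)) = √(2*I*√22521 - 412) = √(-412 + 2*I*√22521) ≈ 6.9905 + 21.468*I)
√(X - 123182) = √(√(-412 + 2*I*√22521) - 123182) = √(-123182 + √(-412 + 2*I*√22521))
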